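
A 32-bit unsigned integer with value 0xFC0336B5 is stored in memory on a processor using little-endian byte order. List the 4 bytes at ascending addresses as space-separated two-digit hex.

B5 36 03 FC

Split into bytes (most-significant first): FC 03 36 B5.
Little-endian stores the least-significant byte at the lowest address.
So at ascending addresses the bytes are B5 36 03 FC.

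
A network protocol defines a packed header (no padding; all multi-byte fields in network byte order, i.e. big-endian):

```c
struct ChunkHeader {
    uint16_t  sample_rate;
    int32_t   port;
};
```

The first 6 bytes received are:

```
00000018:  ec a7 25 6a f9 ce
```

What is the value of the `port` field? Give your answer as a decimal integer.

`port` follows `sample_rate` (2 bytes), so it starts at byte offset 2 and occupies 4 bytes.
Bytes at offsets 2..5: 25 6A F9 CE.
Big-endian: lowest address holds the most-significant byte.
The bytes are already most-significant first: 0x256AF9CE.
0x256AF9CE = 627767758.

627767758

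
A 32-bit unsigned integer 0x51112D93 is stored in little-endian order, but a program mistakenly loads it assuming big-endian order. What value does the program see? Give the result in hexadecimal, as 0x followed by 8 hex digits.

Stored little-endian, the bytes at ascending addresses are 93 2D 11 51.
Read back as big-endian, the last byte is least significant, giving 0x932D1151.

0x932D1151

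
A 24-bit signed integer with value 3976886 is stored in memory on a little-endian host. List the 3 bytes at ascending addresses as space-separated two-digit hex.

3976886 in hexadecimal, padded to 24 bits, is 0x3CAEB6.
Split into bytes (most-significant first): 3C AE B6.
In little-endian order the low byte comes first in memory.
So at ascending addresses the bytes are B6 AE 3C.

B6 AE 3C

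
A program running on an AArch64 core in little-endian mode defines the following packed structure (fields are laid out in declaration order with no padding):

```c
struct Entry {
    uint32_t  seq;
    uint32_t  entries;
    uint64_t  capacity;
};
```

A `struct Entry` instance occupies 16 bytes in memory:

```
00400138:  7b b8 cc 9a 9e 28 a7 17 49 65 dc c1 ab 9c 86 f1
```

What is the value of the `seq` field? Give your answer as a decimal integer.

2597107835

`seq` is the first field, at byte offset 0, occupying 4 bytes.
Bytes at offsets 0..3: 7B B8 CC 9A.
Little-endian: lowest address holds the least-significant byte.
Reassemble most-significant byte first: 9A CC B8 7B → 0x9ACCB87B.
0x9ACCB87B = 2597107835.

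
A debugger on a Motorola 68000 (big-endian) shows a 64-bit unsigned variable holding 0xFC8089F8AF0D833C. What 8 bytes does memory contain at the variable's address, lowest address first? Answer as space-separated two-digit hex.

Split into bytes (most-significant first): FC 80 89 F8 AF 0D 83 3C.
In big-endian order the high byte comes first in memory.
So the memory order matches the most-significant-first order: FC 80 89 F8 AF 0D 83 3C.

FC 80 89 F8 AF 0D 83 3C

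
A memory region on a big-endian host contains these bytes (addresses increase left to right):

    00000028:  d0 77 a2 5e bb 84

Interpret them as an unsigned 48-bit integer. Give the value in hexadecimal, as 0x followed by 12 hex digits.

Big-endian stores the most-significant byte at the lowest address.
The bytes are already most-significant first: 0xD077A25EBB84.

0xD077A25EBB84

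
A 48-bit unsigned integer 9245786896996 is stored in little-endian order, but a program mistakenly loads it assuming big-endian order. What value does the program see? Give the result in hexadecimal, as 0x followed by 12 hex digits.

9245786896996 in 48-bit hexadecimal is 0x0868B3D7FA64.
Stored little-endian, the bytes at ascending addresses are 64 FA D7 B3 68 08.
Read back as big-endian, the last byte is least significant, giving 0x64FAD7B36808.

0x64FAD7B36808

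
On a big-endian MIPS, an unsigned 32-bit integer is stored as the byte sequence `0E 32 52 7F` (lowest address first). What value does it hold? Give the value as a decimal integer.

In big-endian order the high byte comes first in memory.
The bytes are already most-significant first: 0x0E32527F.
0x0E32527F = 238178943.

238178943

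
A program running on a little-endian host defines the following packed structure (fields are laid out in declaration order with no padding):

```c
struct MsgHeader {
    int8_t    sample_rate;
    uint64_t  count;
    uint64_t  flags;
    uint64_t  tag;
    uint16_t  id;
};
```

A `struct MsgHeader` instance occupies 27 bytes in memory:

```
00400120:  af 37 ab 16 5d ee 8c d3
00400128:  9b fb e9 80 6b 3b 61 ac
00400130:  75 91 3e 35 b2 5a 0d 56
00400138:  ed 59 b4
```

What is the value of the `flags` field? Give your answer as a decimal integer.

8479259106266376699

`flags` follows `sample_rate` (1 B), `count` (8 B), so it starts at offset 1 + 8 = 9 and occupies 8 bytes.
Bytes at offsets 9..16: FB E9 80 6B 3B 61 AC 75.
Little-endian stores the least-significant byte at the lowest address.
Reassemble most-significant byte first: 75 AC 61 3B 6B 80 E9 FB → 0x75AC613B6B80E9FB.
0x75AC613B6B80E9FB = 8479259106266376699.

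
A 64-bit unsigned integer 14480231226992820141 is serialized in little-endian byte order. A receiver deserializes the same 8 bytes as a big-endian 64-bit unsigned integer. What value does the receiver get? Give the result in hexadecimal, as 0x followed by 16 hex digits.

14480231226992820141 in 64-bit hexadecimal is 0xC8F41D94D66CFFAD.
Stored little-endian, the bytes at ascending addresses are AD FF 6C D6 94 1D F4 C8.
Read back as big-endian, the last byte is least significant, giving 0xADFF6CD6941DF4C8.

0xADFF6CD6941DF4C8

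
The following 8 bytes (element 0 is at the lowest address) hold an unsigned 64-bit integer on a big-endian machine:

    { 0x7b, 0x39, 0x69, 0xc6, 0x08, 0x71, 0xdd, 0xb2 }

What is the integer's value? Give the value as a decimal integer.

8879244439603764658

Big-endian stores the most-significant byte at the lowest address.
The bytes are already most-significant first: 0x7B3969C60871DDB2.
0x7B3969C60871DDB2 = 8879244439603764658.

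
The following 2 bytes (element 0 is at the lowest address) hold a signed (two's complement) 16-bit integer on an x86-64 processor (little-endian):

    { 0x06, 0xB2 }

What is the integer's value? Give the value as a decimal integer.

-19962

Little-endian: lowest address holds the least-significant byte.
Reassemble most-significant byte first: B2 06 → 0xB206.
Top bit is set, so as a signed 16-bit value this is 0xB206 − 2^16 = -19962.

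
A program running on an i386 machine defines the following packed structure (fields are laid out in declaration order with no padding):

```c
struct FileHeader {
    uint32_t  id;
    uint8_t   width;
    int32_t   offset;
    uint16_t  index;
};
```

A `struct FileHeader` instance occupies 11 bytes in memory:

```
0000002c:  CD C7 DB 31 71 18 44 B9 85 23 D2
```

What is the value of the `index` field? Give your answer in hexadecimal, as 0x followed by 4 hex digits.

`index` follows `id` (4 B), `width` (1 B), `offset` (4 B), so it starts at offset 4 + 1 + 4 = 9 and occupies 2 bytes.
Bytes at offsets 9..10: 23 D2.
Little-endian stores the least-significant byte at the lowest address.
Reassemble most-significant byte first: D2 23 → 0xD223.

0xD223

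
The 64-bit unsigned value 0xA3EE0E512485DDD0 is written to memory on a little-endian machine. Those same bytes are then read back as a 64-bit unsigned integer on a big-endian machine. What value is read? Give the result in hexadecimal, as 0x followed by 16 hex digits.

0xD0DD8524510EEEA3

Stored little-endian, the bytes at ascending addresses are D0 DD 85 24 51 0E EE A3.
Read back as big-endian, the last byte is least significant, giving 0xD0DD8524510EEEA3.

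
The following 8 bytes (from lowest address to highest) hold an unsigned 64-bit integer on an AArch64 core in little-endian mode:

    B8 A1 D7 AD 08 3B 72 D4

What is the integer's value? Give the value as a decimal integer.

In little-endian order the low byte comes first in memory.
Reassemble most-significant byte first: D4 72 3B 08 AD D7 A1 B8 → 0xD4723B08ADD7A1B8.
0xD4723B08ADD7A1B8 = 15308362991848104376.

15308362991848104376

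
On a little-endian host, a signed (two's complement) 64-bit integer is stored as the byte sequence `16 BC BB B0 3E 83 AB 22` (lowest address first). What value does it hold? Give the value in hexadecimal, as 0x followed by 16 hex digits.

Little-endian stores the least-significant byte at the lowest address.
Reassemble most-significant byte first: 22 AB 83 3E B0 BB BC 16 → 0x22AB833EB0BBBC16.

0x22AB833EB0BBBC16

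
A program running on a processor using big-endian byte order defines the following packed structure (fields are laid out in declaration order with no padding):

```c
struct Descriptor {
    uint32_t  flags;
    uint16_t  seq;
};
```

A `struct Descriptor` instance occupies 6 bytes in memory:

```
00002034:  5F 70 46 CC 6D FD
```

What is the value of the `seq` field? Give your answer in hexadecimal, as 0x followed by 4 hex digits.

0x6DFD

`seq` follows `flags` (4 bytes), so it starts at byte offset 4 and occupies 2 bytes.
Bytes at offsets 4..5: 6D FD.
Big-endian stores the most-significant byte at the lowest address.
The bytes are already most-significant first: 0x6DFD.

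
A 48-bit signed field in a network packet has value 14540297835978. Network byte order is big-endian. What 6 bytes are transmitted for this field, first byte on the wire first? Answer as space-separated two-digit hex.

14540297835978 in hexadecimal, padded to 48 bits, is 0x0D396D4995CA.
Split into bytes (most-significant first): 0D 39 6D 49 95 CA.
Big-endian stores the most-significant byte at the lowest address.
So the memory order matches the most-significant-first order: 0D 39 6D 49 95 CA.

0D 39 6D 49 95 CA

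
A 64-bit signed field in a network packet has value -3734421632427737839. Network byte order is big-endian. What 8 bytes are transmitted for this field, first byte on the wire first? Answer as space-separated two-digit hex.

CC 2C AB 4F A5 9C 3D 11

Two's complement of -3734421632427737839 in 64 bits: 3734421632427737839 = 0x33D354B05A63C2EF; invert → 0xCC2CAB4FA59C3D10; add 1 → 0xCC2CAB4FA59C3D11.
Split into bytes (most-significant first): CC 2C AB 4F A5 9C 3D 11.
Big-endian: lowest address holds the most-significant byte.
So the memory order matches the most-significant-first order: CC 2C AB 4F A5 9C 3D 11.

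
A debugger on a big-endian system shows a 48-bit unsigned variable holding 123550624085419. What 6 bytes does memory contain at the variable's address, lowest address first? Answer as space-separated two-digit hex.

123550624085419 in hexadecimal, padded to 48 bits, is 0x705E5F0F75AB.
Split into bytes (most-significant first): 70 5E 5F 0F 75 AB.
Big-endian stores the most-significant byte at the lowest address.
So the memory order matches the most-significant-first order: 70 5E 5F 0F 75 AB.

70 5E 5F 0F 75 AB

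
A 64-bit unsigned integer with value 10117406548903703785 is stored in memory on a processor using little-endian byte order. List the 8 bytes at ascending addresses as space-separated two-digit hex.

10117406548903703785 in hexadecimal, padded to 64 bits, is 0x8C683FA6E39DB4E9.
Split into bytes (most-significant first): 8C 68 3F A6 E3 9D B4 E9.
Little-endian: lowest address holds the least-significant byte.
So at ascending addresses the bytes are E9 B4 9D E3 A6 3F 68 8C.

E9 B4 9D E3 A6 3F 68 8C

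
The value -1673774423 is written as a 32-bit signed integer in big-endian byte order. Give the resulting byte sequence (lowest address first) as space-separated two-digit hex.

Two's complement of -1673774423 in 32 bits: 1673774423 = 0x63C3C557; invert → 0x9C3C3AA8; add 1 → 0x9C3C3AA9.
Split into bytes (most-significant first): 9C 3C 3A A9.
Big-endian: lowest address holds the most-significant byte.
So the memory order matches the most-significant-first order: 9C 3C 3A A9.

9C 3C 3A A9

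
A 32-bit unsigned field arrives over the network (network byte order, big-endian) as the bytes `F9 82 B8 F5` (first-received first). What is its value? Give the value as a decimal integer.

4186093813

Big-endian stores the most-significant byte at the lowest address.
The bytes are already most-significant first: 0xF982B8F5.
0xF982B8F5 = 4186093813.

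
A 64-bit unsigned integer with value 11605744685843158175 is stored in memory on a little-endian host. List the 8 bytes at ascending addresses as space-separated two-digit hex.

11605744685843158175 in hexadecimal, padded to 64 bits, is 0xA10FE34D498F149F.
Split into bytes (most-significant first): A1 0F E3 4D 49 8F 14 9F.
In little-endian order the low byte comes first in memory.
So at ascending addresses the bytes are 9F 14 8F 49 4D E3 0F A1.

9F 14 8F 49 4D E3 0F A1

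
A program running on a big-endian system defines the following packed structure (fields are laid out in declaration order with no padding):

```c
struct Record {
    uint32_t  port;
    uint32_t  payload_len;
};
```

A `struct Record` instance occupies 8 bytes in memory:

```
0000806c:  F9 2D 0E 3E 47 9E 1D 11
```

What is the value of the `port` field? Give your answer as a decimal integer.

`port` is the first field, at byte offset 0, occupying 4 bytes.
Bytes at offsets 0..3: F9 2D 0E 3E.
Big-endian: lowest address holds the most-significant byte.
The bytes are already most-significant first: 0xF92D0E3E.
0xF92D0E3E = 4180479550.

4180479550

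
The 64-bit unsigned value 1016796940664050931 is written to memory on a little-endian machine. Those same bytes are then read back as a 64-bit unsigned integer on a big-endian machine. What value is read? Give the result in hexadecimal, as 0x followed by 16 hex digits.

0xF314FC286E631C0E

1016796940664050931 in 64-bit hexadecimal is 0x0E1C636E28FC14F3.
Stored little-endian, the bytes at ascending addresses are F3 14 FC 28 6E 63 1C 0E.
Read back as big-endian, the last byte is least significant, giving 0xF314FC286E631C0E.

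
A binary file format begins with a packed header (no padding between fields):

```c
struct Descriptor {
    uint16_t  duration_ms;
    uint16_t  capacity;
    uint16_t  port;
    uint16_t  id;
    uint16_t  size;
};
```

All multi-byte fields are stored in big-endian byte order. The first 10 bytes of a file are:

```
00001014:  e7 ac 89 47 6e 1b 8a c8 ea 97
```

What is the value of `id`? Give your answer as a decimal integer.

35528

`id` follows `duration_ms` (2 B), `capacity` (2 B), `port` (2 B), so it starts at offset 2 + 2 + 2 = 6 and occupies 2 bytes.
Bytes at offsets 6..7: 8A C8.
Big-endian stores the most-significant byte at the lowest address.
The bytes are already most-significant first: 0x8AC8.
0x8AC8 = 35528.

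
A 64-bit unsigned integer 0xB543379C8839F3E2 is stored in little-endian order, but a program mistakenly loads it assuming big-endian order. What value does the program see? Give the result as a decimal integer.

16353477930811605941

Stored little-endian, the bytes at ascending addresses are E2 F3 39 88 9C 37 43 B5.
Read back as big-endian, the last byte is least significant, giving 0xE2F339889C3743B5.
0xE2F339889C3743B5 = 16353477930811605941.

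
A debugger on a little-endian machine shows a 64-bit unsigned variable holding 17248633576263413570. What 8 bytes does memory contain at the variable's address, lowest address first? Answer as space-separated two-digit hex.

42 6F 0E B6 D9 74 5F EF

17248633576263413570 in hexadecimal, padded to 64 bits, is 0xEF5F74D9B60E6F42.
Split into bytes (most-significant first): EF 5F 74 D9 B6 0E 6F 42.
Little-endian stores the least-significant byte at the lowest address.
So at ascending addresses the bytes are 42 6F 0E B6 D9 74 5F EF.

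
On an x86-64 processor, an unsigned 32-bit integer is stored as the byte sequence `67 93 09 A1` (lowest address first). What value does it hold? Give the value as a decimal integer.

In little-endian order the low byte comes first in memory.
Reassemble most-significant byte first: A1 09 93 67 → 0xA1099367.
0xA1099367 = 2701759335.

2701759335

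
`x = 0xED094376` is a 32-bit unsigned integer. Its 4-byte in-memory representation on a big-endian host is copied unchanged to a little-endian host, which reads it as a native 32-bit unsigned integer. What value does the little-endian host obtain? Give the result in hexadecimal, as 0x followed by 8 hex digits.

Stored big-endian, the bytes at ascending addresses are ED 09 43 76.
Read back as little-endian, the first byte is least significant, giving 0x764309ED.

0x764309ED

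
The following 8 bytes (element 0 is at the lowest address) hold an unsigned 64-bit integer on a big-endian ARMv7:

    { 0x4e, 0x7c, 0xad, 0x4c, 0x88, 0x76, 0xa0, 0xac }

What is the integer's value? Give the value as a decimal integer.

Big-endian stores the most-significant byte at the lowest address.
The bytes are already most-significant first: 0x4E7CAD4C8876A0AC.
0x4E7CAD4C8876A0AC = 5655585776289095852.

5655585776289095852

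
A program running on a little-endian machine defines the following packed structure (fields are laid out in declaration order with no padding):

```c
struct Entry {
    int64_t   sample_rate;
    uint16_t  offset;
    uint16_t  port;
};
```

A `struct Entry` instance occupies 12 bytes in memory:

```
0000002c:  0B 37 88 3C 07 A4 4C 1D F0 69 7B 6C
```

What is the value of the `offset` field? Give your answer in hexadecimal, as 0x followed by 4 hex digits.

0x69F0

`offset` follows `sample_rate` (8 bytes), so it starts at byte offset 8 and occupies 2 bytes.
Bytes at offsets 8..9: F0 69.
Little-endian: lowest address holds the least-significant byte.
Reassemble most-significant byte first: 69 F0 → 0x69F0.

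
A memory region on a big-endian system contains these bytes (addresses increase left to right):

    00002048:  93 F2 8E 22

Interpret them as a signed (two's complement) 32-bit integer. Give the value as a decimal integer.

In big-endian order the high byte comes first in memory.
The bytes are already most-significant first: 0x93F28E22.
Top bit is set, so as a signed 32-bit value this is 0x93F28E22 − 2^32 = -1812820446.

-1812820446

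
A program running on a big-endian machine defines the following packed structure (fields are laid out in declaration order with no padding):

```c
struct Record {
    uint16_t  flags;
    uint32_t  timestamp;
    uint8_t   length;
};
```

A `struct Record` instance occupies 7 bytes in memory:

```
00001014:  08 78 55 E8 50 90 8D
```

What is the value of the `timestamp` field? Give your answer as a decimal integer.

1441288336

`timestamp` follows `flags` (2 bytes), so it starts at byte offset 2 and occupies 4 bytes.
Bytes at offsets 2..5: 55 E8 50 90.
Big-endian: lowest address holds the most-significant byte.
The bytes are already most-significant first: 0x55E85090.
0x55E85090 = 1441288336.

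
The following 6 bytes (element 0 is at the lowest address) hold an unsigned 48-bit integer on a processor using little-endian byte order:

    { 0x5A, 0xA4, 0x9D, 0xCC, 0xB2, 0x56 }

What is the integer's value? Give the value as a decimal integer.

95325937050714

Little-endian: lowest address holds the least-significant byte.
Reassemble most-significant byte first: 56 B2 CC 9D A4 5A → 0x56B2CC9DA45A.
0x56B2CC9DA45A = 95325937050714.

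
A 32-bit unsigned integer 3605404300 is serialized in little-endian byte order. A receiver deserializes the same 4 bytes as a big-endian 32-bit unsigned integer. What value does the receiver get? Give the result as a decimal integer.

3605404300 in 32-bit hexadecimal is 0xD6E61A8C.
Stored little-endian, the bytes at ascending addresses are 8C 1A E6 D6.
Read back as big-endian, the last byte is least significant, giving 0x8C1AE6D6.
0x8C1AE6D6 = 2350573270.

2350573270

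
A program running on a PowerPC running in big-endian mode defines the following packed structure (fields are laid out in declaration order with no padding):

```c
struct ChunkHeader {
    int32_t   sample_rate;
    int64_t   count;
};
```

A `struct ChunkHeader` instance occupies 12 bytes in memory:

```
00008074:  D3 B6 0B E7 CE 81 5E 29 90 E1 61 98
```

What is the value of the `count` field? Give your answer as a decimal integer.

`count` follows `sample_rate` (4 bytes), so it starts at byte offset 4 and occupies 8 bytes.
Bytes at offsets 4..11: CE 81 5E 29 90 E1 61 98.
Big-endian: lowest address holds the most-significant byte.
The bytes are already most-significant first: 0xCE815E2990E16198.
Top bit is set, so as a signed 64-bit value this is 0xCE815E2990E16198 − 2^64 = -3566465897283362408.

-3566465897283362408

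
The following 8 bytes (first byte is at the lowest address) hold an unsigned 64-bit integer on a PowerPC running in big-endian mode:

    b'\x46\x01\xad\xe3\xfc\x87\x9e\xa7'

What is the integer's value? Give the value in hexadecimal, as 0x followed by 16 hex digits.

Big-endian stores the most-significant byte at the lowest address.
The bytes are already most-significant first: 0x4601ADE3FC879EA7.

0x4601ADE3FC879EA7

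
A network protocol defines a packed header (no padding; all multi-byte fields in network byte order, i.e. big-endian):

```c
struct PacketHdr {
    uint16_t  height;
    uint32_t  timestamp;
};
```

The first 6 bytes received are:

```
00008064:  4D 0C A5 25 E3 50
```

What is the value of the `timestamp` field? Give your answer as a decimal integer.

`timestamp` follows `height` (2 bytes), so it starts at byte offset 2 and occupies 4 bytes.
Bytes at offsets 2..5: A5 25 E3 50.
Big-endian stores the most-significant byte at the lowest address.
The bytes are already most-significant first: 0xA525E350.
0xA525E350 = 2770723664.

2770723664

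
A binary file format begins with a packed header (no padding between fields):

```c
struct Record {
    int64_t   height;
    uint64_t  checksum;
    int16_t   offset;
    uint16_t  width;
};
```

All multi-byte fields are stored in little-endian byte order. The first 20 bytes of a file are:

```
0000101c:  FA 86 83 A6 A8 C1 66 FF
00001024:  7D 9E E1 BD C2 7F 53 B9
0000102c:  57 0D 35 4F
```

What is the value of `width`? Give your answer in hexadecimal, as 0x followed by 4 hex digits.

0x4F35

`width` follows `height` (8 B), `checksum` (8 B), `offset` (2 B), so it starts at offset 8 + 8 + 2 = 18 and occupies 2 bytes.
Bytes at offsets 18..19: 35 4F.
Little-endian stores the least-significant byte at the lowest address.
Reassemble most-significant byte first: 4F 35 → 0x4F35.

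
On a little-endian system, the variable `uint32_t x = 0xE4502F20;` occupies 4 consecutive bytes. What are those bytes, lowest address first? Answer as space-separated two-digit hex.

20 2F 50 E4

Split into bytes (most-significant first): E4 50 2F 20.
Little-endian: lowest address holds the least-significant byte.
So at ascending addresses the bytes are 20 2F 50 E4.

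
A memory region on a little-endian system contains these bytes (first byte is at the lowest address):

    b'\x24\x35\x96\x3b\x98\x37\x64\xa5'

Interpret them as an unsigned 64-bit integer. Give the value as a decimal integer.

Little-endian: lowest address holds the least-significant byte.
Reassemble most-significant byte first: A5 64 37 98 3B 96 35 24 → 0xA56437983B963524.
0xA56437983B963524 = 11917711640903431460.

11917711640903431460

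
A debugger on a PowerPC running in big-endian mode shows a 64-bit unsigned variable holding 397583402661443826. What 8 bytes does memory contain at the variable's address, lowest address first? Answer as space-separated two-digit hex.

05 84 7F FF 8C 39 F8 F2

397583402661443826 in hexadecimal, padded to 64 bits, is 0x05847FFF8C39F8F2.
Split into bytes (most-significant first): 05 84 7F FF 8C 39 F8 F2.
Big-endian: lowest address holds the most-significant byte.
So the memory order matches the most-significant-first order: 05 84 7F FF 8C 39 F8 F2.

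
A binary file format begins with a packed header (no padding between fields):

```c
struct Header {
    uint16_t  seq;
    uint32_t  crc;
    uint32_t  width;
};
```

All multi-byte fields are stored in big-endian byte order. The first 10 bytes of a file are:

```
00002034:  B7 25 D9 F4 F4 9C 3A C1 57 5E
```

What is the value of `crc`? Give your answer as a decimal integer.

`crc` follows `seq` (2 bytes), so it starts at byte offset 2 and occupies 4 bytes.
Bytes at offsets 2..5: D9 F4 F4 9C.
Big-endian: lowest address holds the most-significant byte.
The bytes are already most-significant first: 0xD9F4F49C.
0xD9F4F49C = 3656709276.

3656709276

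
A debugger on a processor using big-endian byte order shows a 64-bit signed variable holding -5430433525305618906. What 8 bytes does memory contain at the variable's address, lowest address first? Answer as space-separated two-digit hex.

B4 A3 39 7A FB C9 4E 26

Two's complement of -5430433525305618906 in 64 bits: 5430433525305618906 = 0x4B5CC6850436B1DA; invert → 0xB4A3397AFBC94E25; add 1 → 0xB4A3397AFBC94E26.
Split into bytes (most-significant first): B4 A3 39 7A FB C9 4E 26.
In big-endian order the high byte comes first in memory.
So the memory order matches the most-significant-first order: B4 A3 39 7A FB C9 4E 26.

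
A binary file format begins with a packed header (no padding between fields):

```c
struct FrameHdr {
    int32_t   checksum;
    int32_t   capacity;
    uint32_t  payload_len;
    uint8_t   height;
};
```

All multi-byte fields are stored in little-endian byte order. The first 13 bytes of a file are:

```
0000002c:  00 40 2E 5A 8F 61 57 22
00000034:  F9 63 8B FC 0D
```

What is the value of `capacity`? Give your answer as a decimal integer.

`capacity` follows `checksum` (4 bytes), so it starts at byte offset 4 and occupies 4 bytes.
Bytes at offsets 4..7: 8F 61 57 22.
Little-endian stores the least-significant byte at the lowest address.
Reassemble most-significant byte first: 22 57 61 8F → 0x2257618F.
0x2257618F = 576151951.

576151951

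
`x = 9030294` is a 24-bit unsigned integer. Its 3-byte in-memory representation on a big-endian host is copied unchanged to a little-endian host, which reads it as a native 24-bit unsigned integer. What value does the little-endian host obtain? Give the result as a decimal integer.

9882249

9030294 in 24-bit hexadecimal is 0x89CA96.
Stored big-endian, the bytes at ascending addresses are 89 CA 96.
Read back as little-endian, the first byte is least significant, giving 0x96CA89.
0x96CA89 = 9882249.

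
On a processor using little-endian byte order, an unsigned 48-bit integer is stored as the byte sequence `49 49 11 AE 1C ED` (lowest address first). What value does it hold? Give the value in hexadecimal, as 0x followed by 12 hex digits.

In little-endian order the low byte comes first in memory.
Reassemble most-significant byte first: ED 1C AE 11 49 49 → 0xED1CAE114949.

0xED1CAE114949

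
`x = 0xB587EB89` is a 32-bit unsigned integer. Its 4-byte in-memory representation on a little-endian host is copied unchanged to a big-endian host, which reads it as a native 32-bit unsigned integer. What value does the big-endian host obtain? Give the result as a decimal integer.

Stored little-endian, the bytes at ascending addresses are 89 EB 87 B5.
Read back as big-endian, the last byte is least significant, giving 0x89EB87B5.
0x89EB87B5 = 2313914293.

2313914293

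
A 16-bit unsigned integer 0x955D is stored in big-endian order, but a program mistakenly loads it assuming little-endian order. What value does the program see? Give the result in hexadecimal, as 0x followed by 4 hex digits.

0x5D95

Stored big-endian, the bytes at ascending addresses are 95 5D.
Read back as little-endian, the first byte is least significant, giving 0x5D95.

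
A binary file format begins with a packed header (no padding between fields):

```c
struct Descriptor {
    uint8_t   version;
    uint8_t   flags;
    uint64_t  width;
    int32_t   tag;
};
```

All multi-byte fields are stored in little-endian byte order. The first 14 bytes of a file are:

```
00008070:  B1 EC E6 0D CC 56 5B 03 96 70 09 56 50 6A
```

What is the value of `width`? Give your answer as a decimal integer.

`width` follows `version` (1 B), `flags` (1 B), so it starts at offset 1 + 1 = 2 and occupies 8 bytes.
Bytes at offsets 2..9: E6 0D CC 56 5B 03 96 70.
Little-endian stores the least-significant byte at the lowest address.
Reassemble most-significant byte first: 70 96 03 5B 56 CC 0D E6 → 0x7096035B56CC0DE6.
0x7096035B56CC0DE6 = 8112675469587647974.

8112675469587647974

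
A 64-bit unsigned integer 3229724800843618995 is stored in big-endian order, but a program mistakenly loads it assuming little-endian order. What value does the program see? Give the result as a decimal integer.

12941811736235332140

3229724800843618995 in 64-bit hexadecimal is 0x2CD24998348D9AB3.
Stored big-endian, the bytes at ascending addresses are 2C D2 49 98 34 8D 9A B3.
Read back as little-endian, the first byte is least significant, giving 0xB39A8D349849D22C.
0xB39A8D349849D22C = 12941811736235332140.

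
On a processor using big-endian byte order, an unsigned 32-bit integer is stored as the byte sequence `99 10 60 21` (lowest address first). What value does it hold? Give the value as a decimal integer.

2567987233

In big-endian order the high byte comes first in memory.
The bytes are already most-significant first: 0x99106021.
0x99106021 = 2567987233.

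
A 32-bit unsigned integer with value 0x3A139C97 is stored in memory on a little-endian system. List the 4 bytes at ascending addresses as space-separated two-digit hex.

Split into bytes (most-significant first): 3A 13 9C 97.
In little-endian order the low byte comes first in memory.
So at ascending addresses the bytes are 97 9C 13 3A.

97 9C 13 3A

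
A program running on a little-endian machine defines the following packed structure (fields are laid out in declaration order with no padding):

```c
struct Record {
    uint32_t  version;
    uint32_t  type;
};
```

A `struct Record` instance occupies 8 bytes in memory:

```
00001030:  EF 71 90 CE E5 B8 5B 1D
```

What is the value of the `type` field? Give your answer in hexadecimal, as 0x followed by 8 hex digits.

`type` follows `version` (4 bytes), so it starts at byte offset 4 and occupies 4 bytes.
Bytes at offsets 4..7: E5 B8 5B 1D.
Little-endian: lowest address holds the least-significant byte.
Reassemble most-significant byte first: 1D 5B B8 E5 → 0x1D5BB8E5.

0x1D5BB8E5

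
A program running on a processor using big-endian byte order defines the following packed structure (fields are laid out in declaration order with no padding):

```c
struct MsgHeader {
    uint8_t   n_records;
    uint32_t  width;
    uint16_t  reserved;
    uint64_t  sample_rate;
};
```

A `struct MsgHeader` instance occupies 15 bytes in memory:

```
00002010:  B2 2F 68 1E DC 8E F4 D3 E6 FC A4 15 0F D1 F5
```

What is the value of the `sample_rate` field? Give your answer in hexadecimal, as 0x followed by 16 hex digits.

`sample_rate` follows `n_records` (1 B), `width` (4 B), `reserved` (2 B), so it starts at offset 1 + 4 + 2 = 7 and occupies 8 bytes.
Bytes at offsets 7..14: D3 E6 FC A4 15 0F D1 F5.
Big-endian: lowest address holds the most-significant byte.
The bytes are already most-significant first: 0xD3E6FCA4150FD1F5.

0xD3E6FCA4150FD1F5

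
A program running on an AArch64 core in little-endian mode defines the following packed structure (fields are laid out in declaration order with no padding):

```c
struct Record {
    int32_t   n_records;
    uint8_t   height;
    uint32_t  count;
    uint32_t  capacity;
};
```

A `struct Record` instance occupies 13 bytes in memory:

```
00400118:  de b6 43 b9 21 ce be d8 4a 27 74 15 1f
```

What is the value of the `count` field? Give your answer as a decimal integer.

`count` follows `n_records` (4 B), `height` (1 B), so it starts at offset 4 + 1 = 5 and occupies 4 bytes.
Bytes at offsets 5..8: CE BE D8 4A.
Little-endian: lowest address holds the least-significant byte.
Reassemble most-significant byte first: 4A D8 BE CE → 0x4AD8BECE.
0x4AD8BECE = 1255718606.

1255718606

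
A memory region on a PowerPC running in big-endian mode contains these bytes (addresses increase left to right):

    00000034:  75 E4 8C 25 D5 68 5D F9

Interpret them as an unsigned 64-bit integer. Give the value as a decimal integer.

8495068891249663481

In big-endian order the high byte comes first in memory.
The bytes are already most-significant first: 0x75E48C25D5685DF9.
0x75E48C25D5685DF9 = 8495068891249663481.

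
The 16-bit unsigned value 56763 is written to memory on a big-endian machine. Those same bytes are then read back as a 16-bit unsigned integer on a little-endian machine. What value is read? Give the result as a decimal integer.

48093

56763 in 16-bit hexadecimal is 0xDDBB.
Stored big-endian, the bytes at ascending addresses are DD BB.
Read back as little-endian, the first byte is least significant, giving 0xBBDD.
0xBBDD = 48093.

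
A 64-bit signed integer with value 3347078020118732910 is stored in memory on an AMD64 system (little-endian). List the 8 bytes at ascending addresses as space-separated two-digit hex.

6E E0 B1 C8 B9 35 73 2E

3347078020118732910 in hexadecimal, padded to 64 bits, is 0x2E7335B9C8B1E06E.
Split into bytes (most-significant first): 2E 73 35 B9 C8 B1 E0 6E.
In little-endian order the low byte comes first in memory.
So at ascending addresses the bytes are 6E E0 B1 C8 B9 35 73 2E.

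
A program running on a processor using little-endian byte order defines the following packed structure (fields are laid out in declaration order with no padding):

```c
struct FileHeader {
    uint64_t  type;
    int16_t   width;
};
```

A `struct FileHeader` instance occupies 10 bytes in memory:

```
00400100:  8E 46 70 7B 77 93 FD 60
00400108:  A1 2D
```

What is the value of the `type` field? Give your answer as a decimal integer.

`type` is the first field, at byte offset 0, occupying 8 bytes.
Bytes at offsets 0..7: 8E 46 70 7B 77 93 FD 60.
Little-endian stores the least-significant byte at the lowest address.
Reassemble most-significant byte first: 60 FD 93 77 7B 70 46 8E → 0x60FD93777B70468E.
0x60FD93777B70468E = 6988904338130224782.

6988904338130224782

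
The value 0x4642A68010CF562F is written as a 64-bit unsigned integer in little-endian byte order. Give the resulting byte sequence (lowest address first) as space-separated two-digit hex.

Split into bytes (most-significant first): 46 42 A6 80 10 CF 56 2F.
In little-endian order the low byte comes first in memory.
So at ascending addresses the bytes are 2F 56 CF 10 80 A6 42 46.

2F 56 CF 10 80 A6 42 46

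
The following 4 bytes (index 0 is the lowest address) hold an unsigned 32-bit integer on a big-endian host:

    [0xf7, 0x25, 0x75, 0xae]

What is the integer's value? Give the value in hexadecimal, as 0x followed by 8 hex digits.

0xF72575AE

In big-endian order the high byte comes first in memory.
The bytes are already most-significant first: 0xF72575AE.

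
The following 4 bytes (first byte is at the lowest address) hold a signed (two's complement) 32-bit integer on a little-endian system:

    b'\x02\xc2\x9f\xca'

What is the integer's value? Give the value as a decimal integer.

In little-endian order the low byte comes first in memory.
Reassemble most-significant byte first: CA 9F C2 02 → 0xCA9FC202.
Top bit is set, so as a signed 32-bit value this is 0xCA9FC202 − 2^32 = -895499774.

-895499774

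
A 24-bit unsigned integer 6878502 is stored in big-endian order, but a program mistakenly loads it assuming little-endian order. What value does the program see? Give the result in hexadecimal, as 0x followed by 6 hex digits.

6878502 in 24-bit hexadecimal is 0x68F526.
Stored big-endian, the bytes at ascending addresses are 68 F5 26.
Read back as little-endian, the first byte is least significant, giving 0x26F568.

0x26F568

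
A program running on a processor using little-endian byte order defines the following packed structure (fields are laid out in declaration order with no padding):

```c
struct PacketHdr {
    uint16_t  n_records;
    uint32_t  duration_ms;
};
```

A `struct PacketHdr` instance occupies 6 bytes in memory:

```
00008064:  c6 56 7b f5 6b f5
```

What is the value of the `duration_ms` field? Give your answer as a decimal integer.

4117493115

`duration_ms` follows `n_records` (2 bytes), so it starts at byte offset 2 and occupies 4 bytes.
Bytes at offsets 2..5: 7B F5 6B F5.
Little-endian: lowest address holds the least-significant byte.
Reassemble most-significant byte first: F5 6B F5 7B → 0xF56BF57B.
0xF56BF57B = 4117493115.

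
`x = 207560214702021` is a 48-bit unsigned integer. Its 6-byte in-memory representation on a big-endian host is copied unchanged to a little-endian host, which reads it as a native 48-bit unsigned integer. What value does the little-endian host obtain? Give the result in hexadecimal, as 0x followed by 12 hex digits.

0xC5E7DD60C6BC

207560214702021 in 48-bit hexadecimal is 0xBCC660DDE7C5.
Stored big-endian, the bytes at ascending addresses are BC C6 60 DD E7 C5.
Read back as little-endian, the first byte is least significant, giving 0xC5E7DD60C6BC.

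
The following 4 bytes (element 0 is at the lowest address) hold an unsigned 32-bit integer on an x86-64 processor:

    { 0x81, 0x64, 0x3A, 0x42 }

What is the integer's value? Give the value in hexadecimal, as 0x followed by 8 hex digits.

Little-endian stores the least-significant byte at the lowest address.
Reassemble most-significant byte first: 42 3A 64 81 → 0x423A6481.

0x423A6481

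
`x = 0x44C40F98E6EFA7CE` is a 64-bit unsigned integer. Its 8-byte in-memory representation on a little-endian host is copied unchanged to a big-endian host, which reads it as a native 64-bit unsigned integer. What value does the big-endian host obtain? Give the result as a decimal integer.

14891134466596521028

Stored little-endian, the bytes at ascending addresses are CE A7 EF E6 98 0F C4 44.
Read back as big-endian, the last byte is least significant, giving 0xCEA7EFE6980FC444.
0xCEA7EFE6980FC444 = 14891134466596521028.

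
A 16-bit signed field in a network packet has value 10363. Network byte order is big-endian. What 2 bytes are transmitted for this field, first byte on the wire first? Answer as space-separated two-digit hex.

10363 in hexadecimal, padded to 16 bits, is 0x287B.
Split into bytes (most-significant first): 28 7B.
Big-endian: lowest address holds the most-significant byte.
So the memory order matches the most-significant-first order: 28 7B.

28 7B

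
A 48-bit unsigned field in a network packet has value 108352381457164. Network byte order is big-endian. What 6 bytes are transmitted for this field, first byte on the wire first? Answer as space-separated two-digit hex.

108352381457164 in hexadecimal, padded to 48 bits, is 0x628BC135130C.
Split into bytes (most-significant first): 62 8B C1 35 13 0C.
In big-endian order the high byte comes first in memory.
So the memory order matches the most-significant-first order: 62 8B C1 35 13 0C.

62 8B C1 35 13 0C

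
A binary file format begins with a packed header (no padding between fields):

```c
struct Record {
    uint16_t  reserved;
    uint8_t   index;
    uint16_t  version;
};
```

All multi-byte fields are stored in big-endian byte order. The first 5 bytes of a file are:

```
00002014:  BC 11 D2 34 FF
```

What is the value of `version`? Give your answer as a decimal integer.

`version` follows `reserved` (2 B), `index` (1 B), so it starts at offset 2 + 1 = 3 and occupies 2 bytes.
Bytes at offsets 3..4: 34 FF.
Big-endian stores the most-significant byte at the lowest address.
The bytes are already most-significant first: 0x34FF.
0x34FF = 13567.

13567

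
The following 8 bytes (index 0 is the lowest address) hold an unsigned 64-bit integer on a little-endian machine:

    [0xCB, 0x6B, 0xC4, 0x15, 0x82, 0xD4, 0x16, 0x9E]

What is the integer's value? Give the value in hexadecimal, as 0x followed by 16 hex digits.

In little-endian order the low byte comes first in memory.
Reassemble most-significant byte first: 9E 16 D4 82 15 C4 6B CB → 0x9E16D48215C46BCB.

0x9E16D48215C46BCB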